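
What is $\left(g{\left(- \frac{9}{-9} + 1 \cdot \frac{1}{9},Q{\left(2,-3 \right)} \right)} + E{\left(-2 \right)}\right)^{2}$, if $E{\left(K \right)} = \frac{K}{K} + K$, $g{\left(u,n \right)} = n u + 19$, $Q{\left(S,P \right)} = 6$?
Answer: $\frac{5476}{9} \approx 608.44$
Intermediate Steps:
$g{\left(u,n \right)} = 19 + n u$
$E{\left(K \right)} = 1 + K$
$\left(g{\left(- \frac{9}{-9} + 1 \cdot \frac{1}{9},Q{\left(2,-3 \right)} \right)} + E{\left(-2 \right)}\right)^{2} = \left(\left(19 + 6 \left(- \frac{9}{-9} + 1 \cdot \frac{1}{9}\right)\right) + \left(1 - 2\right)\right)^{2} = \left(\left(19 + 6 \left(\left(-9\right) \left(- \frac{1}{9}\right) + 1 \cdot \frac{1}{9}\right)\right) - 1\right)^{2} = \left(\left(19 + 6 \left(1 + \frac{1}{9}\right)\right) - 1\right)^{2} = \left(\left(19 + 6 \cdot \frac{10}{9}\right) - 1\right)^{2} = \left(\left(19 + \frac{20}{3}\right) - 1\right)^{2} = \left(\frac{77}{3} - 1\right)^{2} = \left(\frac{74}{3}\right)^{2} = \frac{5476}{9}$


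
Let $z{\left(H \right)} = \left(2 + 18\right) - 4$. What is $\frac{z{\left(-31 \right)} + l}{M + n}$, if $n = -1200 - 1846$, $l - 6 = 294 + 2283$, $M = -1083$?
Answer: $- \frac{2599}{4129} \approx -0.62945$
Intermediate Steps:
$z{\left(H \right)} = 16$ ($z{\left(H \right)} = 20 - 4 = 16$)
$l = 2583$ ($l = 6 + \left(294 + 2283\right) = 6 + 2577 = 2583$)
$n = -3046$ ($n = -1200 - 1846 = -3046$)
$\frac{z{\left(-31 \right)} + l}{M + n} = \frac{16 + 2583}{-1083 - 3046} = \frac{2599}{-4129} = 2599 \left(- \frac{1}{4129}\right) = - \frac{2599}{4129}$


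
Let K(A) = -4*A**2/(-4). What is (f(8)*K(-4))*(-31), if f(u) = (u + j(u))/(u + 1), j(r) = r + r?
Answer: -3968/3 ≈ -1322.7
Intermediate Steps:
j(r) = 2*r
f(u) = 3*u/(1 + u) (f(u) = (u + 2*u)/(u + 1) = (3*u)/(1 + u) = 3*u/(1 + u))
K(A) = A**2 (K(A) = -4*A**2*(-1/4) = A**2)
(f(8)*K(-4))*(-31) = ((3*8/(1 + 8))*(-4)**2)*(-31) = ((3*8/9)*16)*(-31) = ((3*8*(1/9))*16)*(-31) = ((8/3)*16)*(-31) = (128/3)*(-31) = -3968/3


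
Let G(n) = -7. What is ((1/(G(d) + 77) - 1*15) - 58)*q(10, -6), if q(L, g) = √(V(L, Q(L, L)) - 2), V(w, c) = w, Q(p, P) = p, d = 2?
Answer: -5109*√2/35 ≈ -206.43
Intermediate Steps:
q(L, g) = √(-2 + L) (q(L, g) = √(L - 2) = √(-2 + L))
((1/(G(d) + 77) - 1*15) - 58)*q(10, -6) = ((1/(-7 + 77) - 1*15) - 58)*√(-2 + 10) = ((1/70 - 15) - 58)*√8 = ((1/70 - 15) - 58)*(2*√2) = (-1049/70 - 58)*(2*√2) = -5109*√2/35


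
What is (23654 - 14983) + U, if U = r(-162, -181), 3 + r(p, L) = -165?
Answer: 8503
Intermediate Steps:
r(p, L) = -168 (r(p, L) = -3 - 165 = -168)
U = -168
(23654 - 14983) + U = (23654 - 14983) - 168 = 8671 - 168 = 8503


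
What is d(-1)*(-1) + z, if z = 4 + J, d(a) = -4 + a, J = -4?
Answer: 5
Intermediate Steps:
z = 0 (z = 4 - 4 = 0)
d(-1)*(-1) + z = (-4 - 1)*(-1) + 0 = -5*(-1) + 0 = 5 + 0 = 5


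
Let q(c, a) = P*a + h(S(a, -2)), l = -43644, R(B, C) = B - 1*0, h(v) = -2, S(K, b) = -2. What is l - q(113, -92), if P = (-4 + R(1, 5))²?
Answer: -42814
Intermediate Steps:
R(B, C) = B (R(B, C) = B + 0 = B)
P = 9 (P = (-4 + 1)² = (-3)² = 9)
q(c, a) = -2 + 9*a (q(c, a) = 9*a - 2 = -2 + 9*a)
l - q(113, -92) = -43644 - (-2 + 9*(-92)) = -43644 - (-2 - 828) = -43644 - 1*(-830) = -43644 + 830 = -42814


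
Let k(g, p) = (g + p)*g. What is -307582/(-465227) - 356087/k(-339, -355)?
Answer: -2275553657/2669563302 ≈ -0.85241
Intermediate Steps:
k(g, p) = g*(g + p)
-307582/(-465227) - 356087/k(-339, -355) = -307582/(-465227) - 356087*(-1/(339*(-339 - 355))) = -307582*(-1/465227) - 356087/((-339*(-694))) = 7502/11347 - 356087/235266 = -2275553657/2669563302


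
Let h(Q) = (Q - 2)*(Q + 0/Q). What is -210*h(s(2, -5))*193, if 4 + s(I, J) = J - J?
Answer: -972720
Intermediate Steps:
s(I, J) = -4 (s(I, J) = -4 + (J - J) = -4 + 0 = -4)
h(Q) = Q*(-2 + Q) (h(Q) = (-2 + Q)*(Q + 0) = (-2 + Q)*Q = Q*(-2 + Q))
-210*h(s(2, -5))*193 = -(-840)*(-2 - 4)*193 = -(-840)*(-6)*193 = -210*24*193 = -5040*193 = -972720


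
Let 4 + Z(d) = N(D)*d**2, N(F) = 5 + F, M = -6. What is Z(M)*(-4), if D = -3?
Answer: -272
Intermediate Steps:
Z(d) = -4 + 2*d**2 (Z(d) = -4 + (5 - 3)*d**2 = -4 + 2*d**2)
Z(M)*(-4) = (-4 + 2*(-6)**2)*(-4) = (-4 + 2*36)*(-4) = (-4 + 72)*(-4) = 68*(-4) = -272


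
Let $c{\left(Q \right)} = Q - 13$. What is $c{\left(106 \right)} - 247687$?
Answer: $-247594$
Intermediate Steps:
$c{\left(Q \right)} = -13 + Q$ ($c{\left(Q \right)} = Q - 13 = -13 + Q$)
$c{\left(106 \right)} - 247687 = \left(-13 + 106\right) - 247687 = 93 - 247687 = -247594$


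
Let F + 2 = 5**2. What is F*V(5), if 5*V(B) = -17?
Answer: -391/5 ≈ -78.200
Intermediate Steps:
F = 23 (F = -2 + 5**2 = -2 + 25 = 23)
V(B) = -17/5 (V(B) = (1/5)*(-17) = -17/5)
F*V(5) = 23*(-17/5) = -391/5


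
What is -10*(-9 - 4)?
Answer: 130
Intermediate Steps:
-10*(-9 - 4) = -10*(-13) = 130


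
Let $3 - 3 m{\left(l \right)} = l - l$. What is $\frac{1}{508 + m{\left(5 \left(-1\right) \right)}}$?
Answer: $\frac{1}{509} \approx 0.0019646$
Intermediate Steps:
$m{\left(l \right)} = 1$ ($m{\left(l \right)} = 1 - \frac{l - l}{3} = 1 - 0 = 1 + 0 = 1$)
$\frac{1}{508 + m{\left(5 \left(-1\right) \right)}} = \frac{1}{508 + 1} = \frac{1}{509}$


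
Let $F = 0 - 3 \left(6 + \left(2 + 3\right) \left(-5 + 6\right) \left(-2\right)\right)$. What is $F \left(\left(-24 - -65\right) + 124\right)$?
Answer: $1980$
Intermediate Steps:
$F = 12$ ($F = 0 - 3 \left(6 + 5 \cdot 1 \left(-2\right)\right) = 0 - 3 \left(6 + 5 \left(-2\right)\right) = 0 - 3 \left(6 - 10\right) = 0 - -12 = 0 + 12 = 12$)
$F \left(\left(-24 - -65\right) + 124\right) = 12 \left(\left(-24 - -65\right) + 124\right) = 12 \left(\left(-24 + 65\right) + 124\right) = 12 \left(41 + 124\right) = 12 \cdot 165 = 1980$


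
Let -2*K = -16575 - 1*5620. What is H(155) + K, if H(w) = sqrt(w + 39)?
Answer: 22195/2 + sqrt(194) ≈ 11111.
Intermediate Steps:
H(w) = sqrt(39 + w)
K = 22195/2 (K = -(-16575 - 1*5620)/2 = -(-16575 - 5620)/2 = -1/2*(-22195) = 22195/2 ≈ 11098.)
H(155) + K = sqrt(39 + 155) + 22195/2 = sqrt(194) + 22195/2 = 22195/2 + sqrt(194)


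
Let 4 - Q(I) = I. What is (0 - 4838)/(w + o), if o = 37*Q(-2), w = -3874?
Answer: 2419/1826 ≈ 1.3248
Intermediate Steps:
Q(I) = 4 - I
o = 222 (o = 37*(4 - 1*(-2)) = 37*(4 + 2) = 37*6 = 222)
(0 - 4838)/(w + o) = (0 - 4838)/(-3874 + 222) = -4838/(-3652) = -4838*(-1/3652) = 2419/1826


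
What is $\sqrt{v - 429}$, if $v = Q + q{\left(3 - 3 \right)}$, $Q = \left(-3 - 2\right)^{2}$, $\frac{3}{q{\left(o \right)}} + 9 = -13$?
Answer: $\frac{i \sqrt{195602}}{22} \approx 20.103 i$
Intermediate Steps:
$q{\left(o \right)} = - \frac{3}{22}$ ($q{\left(o \right)} = \frac{3}{-9 - 13} = \frac{3}{-22} = 3 \left(- \frac{1}{22}\right) = - \frac{3}{22}$)
$Q = 25$ ($Q = \left(-5\right)^{2} = 25$)
$v = \frac{547}{22}$ ($v = 25 - \frac{3}{22} = \frac{547}{22} \approx 24.864$)
$\sqrt{v - 429} = \sqrt{\frac{547}{22} - 429} = \sqrt{- \frac{8891}{22}} = \frac{i \sqrt{195602}}{22}$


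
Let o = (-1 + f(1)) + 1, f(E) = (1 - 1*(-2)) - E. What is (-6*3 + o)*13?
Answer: -208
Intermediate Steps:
f(E) = 3 - E (f(E) = (1 + 2) - E = 3 - E)
o = 2 (o = (-1 + (3 - 1*1)) + 1 = (-1 + (3 - 1)) + 1 = (-1 + 2) + 1 = 1 + 1 = 2)
(-6*3 + o)*13 = (-6*3 + 2)*13 = (-18 + 2)*13 = -16*13 = -208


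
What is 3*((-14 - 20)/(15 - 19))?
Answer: 51/2 ≈ 25.500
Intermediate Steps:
3*((-14 - 20)/(15 - 19)) = 3*(-34/(-4)) = 3*(-34*(-1/4)) = 3*(17/2) = 51/2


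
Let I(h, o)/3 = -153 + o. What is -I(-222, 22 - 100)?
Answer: 693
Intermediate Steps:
I(h, o) = -459 + 3*o (I(h, o) = 3*(-153 + o) = -459 + 3*o)
-I(-222, 22 - 100) = -(-459 + 3*(22 - 100)) = -(-459 + 3*(-78)) = -(-459 - 234) = -1*(-693) = 693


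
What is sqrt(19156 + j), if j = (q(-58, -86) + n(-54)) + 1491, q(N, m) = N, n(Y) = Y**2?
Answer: sqrt(23505) ≈ 153.31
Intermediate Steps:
j = 4349 (j = (-58 + (-54)**2) + 1491 = (-58 + 2916) + 1491 = 2858 + 1491 = 4349)
sqrt(19156 + j) = sqrt(19156 + 4349) = sqrt(23505)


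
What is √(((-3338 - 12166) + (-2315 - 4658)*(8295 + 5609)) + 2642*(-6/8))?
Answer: I*√387880310/2 ≈ 9847.3*I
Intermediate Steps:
√(((-3338 - 12166) + (-2315 - 4658)*(8295 + 5609)) + 2642*(-6/8)) = √((-15504 - 6973*13904) + 2642*(-6*⅛)) = √((-15504 - 96952592) + 2642*(-¾)) = √(-96968096 - 3963/2) = √(-193940155/2) = I*√387880310/2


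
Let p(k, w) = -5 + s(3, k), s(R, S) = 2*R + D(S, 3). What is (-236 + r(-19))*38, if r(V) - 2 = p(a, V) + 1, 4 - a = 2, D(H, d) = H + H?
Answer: -8664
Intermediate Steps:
D(H, d) = 2*H
a = 2 (a = 4 - 1*2 = 4 - 2 = 2)
s(R, S) = 2*R + 2*S
p(k, w) = 1 + 2*k (p(k, w) = -5 + (2*3 + 2*k) = -5 + (6 + 2*k) = 1 + 2*k)
r(V) = 8 (r(V) = 2 + ((1 + 2*2) + 1) = 2 + ((1 + 4) + 1) = 2 + (5 + 1) = 2 + 6 = 8)
(-236 + r(-19))*38 = (-236 + 8)*38 = -228*38 = -8664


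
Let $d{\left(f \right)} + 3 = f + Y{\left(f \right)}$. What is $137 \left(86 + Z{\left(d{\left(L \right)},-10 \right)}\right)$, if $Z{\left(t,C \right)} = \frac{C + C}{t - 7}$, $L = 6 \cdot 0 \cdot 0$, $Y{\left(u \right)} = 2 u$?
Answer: $12056$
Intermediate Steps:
$L = 0$ ($L = 0 \cdot 0 = 0$)
$d{\left(f \right)} = -3 + 3 f$ ($d{\left(f \right)} = -3 + \left(f + 2 f\right) = -3 + 3 f$)
$Z{\left(t,C \right)} = \frac{2 C}{-7 + t}$
$137 \left(86 + Z{\left(d{\left(L \right)},-10 \right)}\right) = 137 \left(86 + 2 \left(-10\right) \frac{1}{-7 + \left(-3 + 3 \cdot 0\right)}\right) = 137 \left(86 + 2 \left(-10\right) \frac{1}{-7 + \left(-3 + 0\right)}\right) = 137 \left(86 + 2 \left(-10\right) \frac{1}{-7 - 3}\right) = 137 \left(86 + 2 \left(-10\right) \frac{1}{-10}\right) = 137 \left(86 + 2 \left(-10\right) \left(- \frac{1}{10}\right)\right) = 137 \left(86 + 2\right) = 137 \cdot 88 = 12056$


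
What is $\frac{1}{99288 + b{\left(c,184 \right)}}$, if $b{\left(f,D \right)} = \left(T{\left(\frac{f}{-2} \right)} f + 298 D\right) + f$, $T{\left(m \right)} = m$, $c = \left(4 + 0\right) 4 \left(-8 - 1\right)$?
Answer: $\frac{1}{143608} \approx 6.9634 \cdot 10^{-6}$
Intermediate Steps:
$c = -144$ ($c = 4 \cdot 4 \left(-9\right) = 16 \left(-9\right) = -144$)
$b{\left(f,D \right)} = f + 298 D - \frac{f^{2}}{2}$ ($b{\left(f,D \right)} = \left(\frac{f}{-2} f + 298 D\right) + f = \left(f \left(- \frac{1}{2}\right) f + 298 D\right) + f = \left(- \frac{f}{2} f + 298 D\right) + f = \left(- \frac{f^{2}}{2} + 298 D\right) + f = \left(298 D - \frac{f^{2}}{2}\right) + f = f + 298 D - \frac{f^{2}}{2}$)
$\frac{1}{99288 + b{\left(c,184 \right)}} = \frac{1}{99288 - \left(-54688 + 10368\right)} = \frac{1}{99288 - -44320} = \frac{1}{99288 + 44320} = \frac{1}{143608}$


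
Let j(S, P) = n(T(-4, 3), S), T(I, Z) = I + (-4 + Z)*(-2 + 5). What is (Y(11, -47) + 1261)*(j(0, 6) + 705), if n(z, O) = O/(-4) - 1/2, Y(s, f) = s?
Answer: 896124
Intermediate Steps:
T(I, Z) = -12 + I + 3*Z (T(I, Z) = I + (-4 + Z)*3 = I + (-12 + 3*Z) = -12 + I + 3*Z)
n(z, O) = -½ - O/4 (n(z, O) = O*(-¼) - 1*½ = -O/4 - ½ = -½ - O/4)
j(S, P) = -½ - S/4
(Y(11, -47) + 1261)*(j(0, 6) + 705) = (11 + 1261)*((-½ - ¼*0) + 705) = 1272*((-½ + 0) + 705) = 1272*(-½ + 705) = 1272*(1409/2) = 896124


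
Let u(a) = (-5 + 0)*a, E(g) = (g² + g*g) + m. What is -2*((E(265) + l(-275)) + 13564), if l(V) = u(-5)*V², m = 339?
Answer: -4089956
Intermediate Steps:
E(g) = 339 + 2*g² (E(g) = (g² + g*g) + 339 = (g² + g²) + 339 = 2*g² + 339 = 339 + 2*g²)
u(a) = -5*a
l(V) = 25*V² (l(V) = (-5*(-5))*V² = 25*V²)
-2*((E(265) + l(-275)) + 13564) = -2*(((339 + 2*265²) + 25*(-275)²) + 13564) = -2*(((339 + 2*70225) + 25*75625) + 13564) = -2*(((339 + 140450) + 1890625) + 13564) = -2*((140789 + 1890625) + 13564) = -2*(2031414 + 13564) = -2*2044978 = -4089956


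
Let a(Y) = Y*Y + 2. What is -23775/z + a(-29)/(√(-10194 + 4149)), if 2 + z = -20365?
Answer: 7925/6789 - 281*I*√6045/2015 ≈ 1.1673 - 10.842*I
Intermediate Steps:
a(Y) = 2 + Y² (a(Y) = Y² + 2 = 2 + Y²)
z = -20367 (z = -2 - 20365 = -20367)
-23775/z + a(-29)/(√(-10194 + 4149)) = -23775/(-20367) + (2 + (-29)²)/(√(-10194 + 4149)) = -23775*(-1/20367) + (2 + 841)/(√(-6045)) = 7925/6789 + 843/((I*√6045)) = 7925/6789 + 843*(-I*√6045/6045) = 7925/6789 - 281*I*√6045/2015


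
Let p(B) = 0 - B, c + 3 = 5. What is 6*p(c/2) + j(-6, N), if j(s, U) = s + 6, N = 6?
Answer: -6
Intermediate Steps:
c = 2 (c = -3 + 5 = 2)
j(s, U) = 6 + s
p(B) = -B
6*p(c/2) + j(-6, N) = 6*(-2/2) + (6 - 6) = 6*(-2/2) + 0 = 6*(-1*1) + 0 = 6*(-1) + 0 = -6 + 0 = -6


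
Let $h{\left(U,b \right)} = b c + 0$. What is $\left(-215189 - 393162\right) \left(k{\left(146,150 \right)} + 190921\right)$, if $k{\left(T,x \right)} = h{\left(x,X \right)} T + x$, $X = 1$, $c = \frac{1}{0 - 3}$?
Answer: $- \frac{348625882517}{3} \approx -1.1621 \cdot 10^{11}$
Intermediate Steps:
$c = - \frac{1}{3}$ ($c = \frac{1}{-3} = - \frac{1}{3} \approx -0.33333$)
$h{\left(U,b \right)} = - \frac{b}{3}$ ($h{\left(U,b \right)} = b \left(- \frac{1}{3}\right) + 0 = - \frac{b}{3} + 0 = - \frac{b}{3}$)
$k{\left(T,x \right)} = x - \frac{T}{3}$ ($k{\left(T,x \right)} = \left(- \frac{1}{3}\right) 1 T + x = - \frac{T}{3} + x = x - \frac{T}{3}$)
$\left(-215189 - 393162\right) \left(k{\left(146,150 \right)} + 190921\right) = \left(-215189 - 393162\right) \left(\left(150 - \frac{146}{3}\right) + 190921\right) = - 608351 \left(\left(150 - \frac{146}{3}\right) + 190921\right) = - 608351 \left(\frac{304}{3} + 190921\right) = \left(-608351\right) \frac{573067}{3} = - \frac{348625882517}{3}$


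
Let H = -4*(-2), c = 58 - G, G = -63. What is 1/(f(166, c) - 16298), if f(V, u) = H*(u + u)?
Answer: -1/14362 ≈ -6.9628e-5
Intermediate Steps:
c = 121 (c = 58 - 1*(-63) = 58 + 63 = 121)
H = 8
f(V, u) = 16*u (f(V, u) = 8*(u + u) = 8*(2*u) = 16*u)
1/(f(166, c) - 16298) = 1/(16*121 - 16298) = 1/(1936 - 16298) = 1/(-14362) = -1/14362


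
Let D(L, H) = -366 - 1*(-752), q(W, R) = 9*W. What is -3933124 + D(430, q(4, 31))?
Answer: -3932738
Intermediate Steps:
D(L, H) = 386 (D(L, H) = -366 + 752 = 386)
-3933124 + D(430, q(4, 31)) = -3933124 + 386 = -3932738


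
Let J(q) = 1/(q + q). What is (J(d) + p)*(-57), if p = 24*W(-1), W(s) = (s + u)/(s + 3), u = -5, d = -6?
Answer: 16435/4 ≈ 4108.8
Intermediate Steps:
W(s) = (-5 + s)/(3 + s) (W(s) = (s - 5)/(s + 3) = (-5 + s)/(3 + s))
J(q) = 1/(2*q)
p = -72 (p = 24*((-5 - 1)/(3 - 1)) = 24*(-6/2) = 24*((½)*(-6)) = 24*(-3) = -72)
(J(d) + p)*(-57) = ((½)/(-6) - 72)*(-57) = ((½)*(-⅙) - 72)*(-57) = (-1/12 - 72)*(-57) = -865/12*(-57) = 16435/4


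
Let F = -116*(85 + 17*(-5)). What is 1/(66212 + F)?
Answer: 1/66212 ≈ 1.5103e-5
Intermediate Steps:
F = 0 (F = -116*(85 - 85) = -116*0 = 0)
1/(66212 + F) = 1/(66212 + 0) = 1/66212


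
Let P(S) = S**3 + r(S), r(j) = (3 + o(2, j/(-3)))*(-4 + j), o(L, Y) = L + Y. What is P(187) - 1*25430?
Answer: 6503281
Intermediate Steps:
r(j) = (-4 + j)*(5 - j/3) (r(j) = (3 + (2 + j/(-3)))*(-4 + j) = (3 + (2 + j*(-1/3)))*(-4 + j) = (3 + (2 - j/3))*(-4 + j) = (5 - j/3)*(-4 + j) = (-4 + j)*(5 - j/3))
P(S) = -20 + S**3 - S**2/3 + 19*S/3 (P(S) = S**3 + (-20 - S**2/3 + 19*S/3) = -20 + S**3 - S**2/3 + 19*S/3)
P(187) - 1*25430 = (-20 + 187**3 - 1/3*187**2 + (19/3)*187) - 1*25430 = (-20 + 6539203 - 1/3*34969 + 3553/3) - 25430 = (-20 + 6539203 - 34969/3 + 3553/3) - 25430 = 6528711 - 25430 = 6503281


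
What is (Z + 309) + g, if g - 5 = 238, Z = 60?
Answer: 612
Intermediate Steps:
g = 243 (g = 5 + 238 = 243)
(Z + 309) + g = (60 + 309) + 243 = 369 + 243 = 612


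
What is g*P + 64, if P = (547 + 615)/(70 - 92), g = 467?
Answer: -270623/11 ≈ -24602.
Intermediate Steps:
P = -581/11 (P = 1162/(-22) = 1162*(-1/22) = -581/11 ≈ -52.818)
g*P + 64 = 467*(-581/11) + 64 = -271327/11 + 64 = -270623/11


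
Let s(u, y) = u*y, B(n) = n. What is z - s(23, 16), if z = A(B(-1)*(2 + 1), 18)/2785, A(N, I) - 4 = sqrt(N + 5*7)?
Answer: -1024876/2785 + 4*sqrt(2)/2785 ≈ -368.00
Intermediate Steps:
A(N, I) = 4 + sqrt(35 + N) (A(N, I) = 4 + sqrt(N + 5*7) = 4 + sqrt(N + 35) = 4 + sqrt(35 + N))
z = 4/2785 + 4*sqrt(2)/2785 (z = (4 + sqrt(35 - (2 + 1)))/2785 = (4 + sqrt(35 - 1*3))*(1/2785) = (4 + sqrt(35 - 3))*(1/2785) = (4 + sqrt(32))*(1/2785) = (4 + 4*sqrt(2))*(1/2785) = 4/2785 + 4*sqrt(2)/2785 ≈ 0.0034675)
z - s(23, 16) = (4/2785 + 4*sqrt(2)/2785) - 23*16 = (4/2785 + 4*sqrt(2)/2785) - 1*368 = (4/2785 + 4*sqrt(2)/2785) - 368 = -1024876/2785 + 4*sqrt(2)/2785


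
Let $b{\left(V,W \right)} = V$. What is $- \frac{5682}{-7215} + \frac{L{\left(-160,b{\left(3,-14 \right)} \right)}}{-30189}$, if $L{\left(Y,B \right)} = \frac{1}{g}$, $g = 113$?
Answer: $\frac{6461107753}{8204313585} \approx 0.78753$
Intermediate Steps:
$L{\left(Y,B \right)} = \frac{1}{113}$
$- \frac{5682}{-7215} + \frac{L{\left(-160,b{\left(3,-14 \right)} \right)}}{-30189} = - \frac{5682}{-7215} + \frac{1}{113 \left(-30189\right)} = \left(-5682\right) \left(- \frac{1}{7215}\right) + \frac{1}{113} \left(- \frac{1}{30189}\right) = \frac{1894}{2405} - \frac{1}{3411357} = \frac{6461107753}{8204313585}$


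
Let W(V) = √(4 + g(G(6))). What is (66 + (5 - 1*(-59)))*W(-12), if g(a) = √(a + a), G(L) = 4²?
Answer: 260*√(1 + √2) ≈ 403.98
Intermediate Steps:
G(L) = 16
g(a) = √2*√a (g(a) = √(2*a) = √2*√a)
W(V) = √(4 + 4*√2) (W(V) = √(4 + √2*√16) = √(4 + √2*4) = √(4 + 4*√2))
(66 + (5 - 1*(-59)))*W(-12) = (66 + (5 - 1*(-59)))*(2*√(1 + √2)) = (66 + (5 + 59))*(2*√(1 + √2)) = (66 + 64)*(2*√(1 + √2)) = 130*(2*√(1 + √2)) = 260*√(1 + √2)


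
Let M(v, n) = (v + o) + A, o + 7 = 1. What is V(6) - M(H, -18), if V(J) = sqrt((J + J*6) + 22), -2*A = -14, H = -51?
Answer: 58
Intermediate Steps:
o = -6 (o = -7 + 1 = -6)
A = 7 (A = -1/2*(-14) = 7)
M(v, n) = 1 + v (M(v, n) = (v - 6) + 7 = (-6 + v) + 7 = 1 + v)
V(J) = sqrt(22 + 7*J) (V(J) = sqrt((J + 6*J) + 22) = sqrt(7*J + 22) = sqrt(22 + 7*J))
V(6) - M(H, -18) = sqrt(22 + 7*6) - (1 - 51) = sqrt(22 + 42) - 1*(-50) = sqrt(64) + 50 = 8 + 50 = 58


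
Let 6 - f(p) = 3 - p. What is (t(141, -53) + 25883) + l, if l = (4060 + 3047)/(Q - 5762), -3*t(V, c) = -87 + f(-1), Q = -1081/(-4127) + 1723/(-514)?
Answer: 9229046276948/356194923 ≈ 25910.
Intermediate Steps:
f(p) = 3 + p (f(p) = 6 - (3 - p) = 6 + (-3 + p) = 3 + p)
Q = -6555187/2121278 (Q = -1081*(-1/4127) + 1723*(-1/514) = 1081/4127 - 1723/514 = -6555187/2121278 ≈ -3.0902)
t(V, c) = 85/3 (t(V, c) = -(-87 + (3 - 1))/3 = -(-87 + 2)/3 = -1/3*(-85) = 85/3)
l = -146368182/118731641 (l = (4060 + 3047)/(-6555187/2121278 - 5762) = 7107/(-12229359023/2121278) = 7107*(-2121278/12229359023) = -146368182/118731641 ≈ -1.2328)
(t(141, -53) + 25883) + l = (85/3 + 25883) - 146368182/118731641 = 77734/3 - 146368182/118731641 = 9229046276948/356194923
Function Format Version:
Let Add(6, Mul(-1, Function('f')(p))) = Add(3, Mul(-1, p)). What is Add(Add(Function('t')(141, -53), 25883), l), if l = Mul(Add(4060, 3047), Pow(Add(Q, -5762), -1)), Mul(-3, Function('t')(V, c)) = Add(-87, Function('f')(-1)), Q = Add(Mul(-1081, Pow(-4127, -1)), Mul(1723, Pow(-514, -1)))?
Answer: Rational(9229046276948, 356194923) ≈ 25910.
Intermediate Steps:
Function('f')(p) = Add(3, p) (Function('f')(p) = Add(6, Mul(-1, Add(3, Mul(-1, p)))) = Add(6, Add(-3, p)) = Add(3, p))
Q = Rational(-6555187, 2121278) (Q = Add(Mul(-1081, Rational(-1, 4127)), Mul(1723, Rational(-1, 514))) = Add(Rational(1081, 4127), Rational(-1723, 514)) = Rational(-6555187, 2121278) ≈ -3.0902)
Function('t')(V, c) = Rational(85, 3) (Function('t')(V, c) = Mul(Rational(-1, 3), Add(-87, Add(3, -1))) = Mul(Rational(-1, 3), Add(-87, 2)) = Mul(Rational(-1, 3), -85) = Rational(85, 3))
l = Rational(-146368182, 118731641) (l = Mul(Add(4060, 3047), Pow(Add(Rational(-6555187, 2121278), -5762), -1)) = Mul(7107, Pow(Rational(-12229359023, 2121278), -1)) = Mul(7107, Rational(-2121278, 12229359023)) = Rational(-146368182, 118731641) ≈ -1.2328)
Add(Add(Function('t')(141, -53), 25883), l) = Add(Add(Rational(85, 3), 25883), Rational(-146368182, 118731641)) = Add(Rational(77734, 3), Rational(-146368182, 118731641)) = Rational(9229046276948, 356194923)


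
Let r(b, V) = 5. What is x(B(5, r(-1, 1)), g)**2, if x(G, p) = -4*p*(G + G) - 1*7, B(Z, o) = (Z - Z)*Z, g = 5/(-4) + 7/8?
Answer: 49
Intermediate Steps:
g = -3/8 (g = 5*(-1/4) + 7*(1/8) = -5/4 + 7/8 = -3/8 ≈ -0.37500)
B(Z, o) = 0 (B(Z, o) = 0*Z = 0)
x(G, p) = -7 - 8*G*p (x(G, p) = -4*p*2*G - 7 = -8*G*p - 7 = -7 - 8*G*p)
x(B(5, r(-1, 1)), g)**2 = (-7 - 8*0*(-3/8))**2 = (-7 + 0)**2 = (-7)**2 = 49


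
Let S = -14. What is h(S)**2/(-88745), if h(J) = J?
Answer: -196/88745 ≈ -0.0022086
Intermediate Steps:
h(S)**2/(-88745) = (-14)**2/(-88745) = 196*(-1/88745) = -196/88745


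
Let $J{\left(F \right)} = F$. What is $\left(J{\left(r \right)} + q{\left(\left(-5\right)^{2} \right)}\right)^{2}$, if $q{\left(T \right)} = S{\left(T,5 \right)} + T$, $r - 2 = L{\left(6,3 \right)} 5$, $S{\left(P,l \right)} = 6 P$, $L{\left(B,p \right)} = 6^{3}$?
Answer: $1580049$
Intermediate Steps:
$L{\left(B,p \right)} = 216$
$r = 1082$ ($r = 2 + 216 \cdot 5 = 2 + 1080 = 1082$)
$q{\left(T \right)} = 7 T$ ($q{\left(T \right)} = 6 T + T = 7 T$)
$\left(J{\left(r \right)} + q{\left(\left(-5\right)^{2} \right)}\right)^{2} = \left(1082 + 7 \left(-5\right)^{2}\right)^{2} = \left(1082 + 7 \cdot 25\right)^{2} = \left(1082 + 175\right)^{2} = 1257^{2} = 1580049$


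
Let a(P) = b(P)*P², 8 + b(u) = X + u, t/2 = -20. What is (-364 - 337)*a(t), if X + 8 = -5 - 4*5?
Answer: 90849600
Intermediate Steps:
t = -40 (t = 2*(-20) = -40)
X = -33 (X = -8 + (-5 - 4*5) = -8 + (-5 - 20) = -8 - 25 = -33)
b(u) = -41 + u (b(u) = -8 + (-33 + u) = -41 + u)
a(P) = P²*(-41 + P) (a(P) = (-41 + P)*P² = P²*(-41 + P))
(-364 - 337)*a(t) = (-364 - 337)*((-40)²*(-41 - 40)) = -1121600*(-81) = -701*(-129600) = 90849600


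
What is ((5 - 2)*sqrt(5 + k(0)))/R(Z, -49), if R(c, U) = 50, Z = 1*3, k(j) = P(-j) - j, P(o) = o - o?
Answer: 3*sqrt(5)/50 ≈ 0.13416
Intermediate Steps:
P(o) = 0
k(j) = -j (k(j) = 0 - j = -j)
Z = 3
((5 - 2)*sqrt(5 + k(0)))/R(Z, -49) = ((5 - 2)*sqrt(5 - 1*0))/50 = (3*sqrt(5 + 0))/50 = (3*sqrt(5))/50 = 3*sqrt(5)/50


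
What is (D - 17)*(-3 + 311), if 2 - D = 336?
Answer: -108108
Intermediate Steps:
D = -334 (D = 2 - 1*336 = 2 - 336 = -334)
(D - 17)*(-3 + 311) = (-334 - 17)*(-3 + 311) = -351*308 = -108108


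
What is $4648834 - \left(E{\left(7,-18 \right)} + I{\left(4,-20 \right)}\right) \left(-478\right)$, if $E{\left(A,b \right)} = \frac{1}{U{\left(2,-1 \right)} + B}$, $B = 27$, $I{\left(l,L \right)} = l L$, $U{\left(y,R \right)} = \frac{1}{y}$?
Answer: $\frac{253583626}{55} \approx 4.6106 \cdot 10^{6}$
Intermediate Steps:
$I{\left(l,L \right)} = L l$
$E{\left(A,b \right)} = \frac{2}{55}$ ($E{\left(A,b \right)} = \frac{1}{\frac{1}{2} + 27} = \frac{1}{\frac{55}{2}} = \frac{2}{55}$)
$4648834 - \left(E{\left(7,-18 \right)} + I{\left(4,-20 \right)}\right) \left(-478\right) = 4648834 - \left(\frac{2}{55} - 80\right) \left(-478\right) = 4648834 - \left(- \frac{4398}{55}\right) \left(-478\right) = 4648834 - \frac{2102244}{55} = \frac{253583626}{55}$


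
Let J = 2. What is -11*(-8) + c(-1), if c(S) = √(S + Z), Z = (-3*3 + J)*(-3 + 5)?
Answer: 88 + I*√15 ≈ 88.0 + 3.873*I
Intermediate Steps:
Z = -14 (Z = (-3*3 + 2)*(-3 + 5) = (-9 + 2)*2 = -7*2 = -14)
c(S) = √(-14 + S) (c(S) = √(S - 14) = √(-14 + S))
-11*(-8) + c(-1) = -11*(-8) + √(-14 - 1) = 88 + √(-15) = 88 + I*√15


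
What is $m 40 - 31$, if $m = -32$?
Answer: $-1311$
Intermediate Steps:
$m 40 - 31 = \left(-32\right) 40 - 31 = -1280 - 31 = -1311$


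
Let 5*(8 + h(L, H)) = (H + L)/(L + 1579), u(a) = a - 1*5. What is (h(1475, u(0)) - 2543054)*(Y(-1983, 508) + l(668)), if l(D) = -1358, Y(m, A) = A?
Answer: 1100255732650/509 ≈ 2.1616e+9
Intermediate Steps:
u(a) = -5 + a (u(a) = a - 5 = -5 + a)
h(L, H) = -8 + (H + L)/(5*(1579 + L)) (h(L, H) = -8 + ((H + L)/(L + 1579))/5 = -8 + ((H + L)/(1579 + L))/5 = -8 + (H + L)/(5*(1579 + L)))
(h(1475, u(0)) - 2543054)*(Y(-1983, 508) + l(668)) = ((-63160 + (-5 + 0) - 39*1475)/(5*(1579 + 1475)) - 2543054)*(508 - 1358) = ((⅕)*(-63160 - 5 - 57525)/3054 - 2543054)*(-850) = ((⅕)*(1/3054)*(-120690) - 2543054)*(-850) = (-4023/509 - 2543054)*(-850) = -1294418509/509*(-850) = 1100255732650/509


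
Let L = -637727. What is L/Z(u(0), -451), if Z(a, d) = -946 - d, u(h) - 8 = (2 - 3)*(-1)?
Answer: 637727/495 ≈ 1288.3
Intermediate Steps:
u(h) = 9 (u(h) = 8 + (2 - 3)*(-1) = 8 - 1*(-1) = 8 + 1 = 9)
L/Z(u(0), -451) = -637727/(-946 - 1*(-451)) = -637727/(-946 + 451) = -637727/(-495) = -637727*(-1/495) = 637727/495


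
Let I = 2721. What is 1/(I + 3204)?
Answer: 1/5925 ≈ 0.00016878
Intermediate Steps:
1/(I + 3204) = 1/(2721 + 3204) = 1/5925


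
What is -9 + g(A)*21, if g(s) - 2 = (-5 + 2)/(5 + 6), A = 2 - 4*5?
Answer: 300/11 ≈ 27.273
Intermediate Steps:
A = -18 (A = 2 - 20 = -18)
g(s) = 19/11 (g(s) = 2 + (-5 + 2)/(5 + 6) = 2 - 3/11 = 19/11)
-9 + g(A)*21 = -9 + (19/11)*21 = -9 + 399/11 = 300/11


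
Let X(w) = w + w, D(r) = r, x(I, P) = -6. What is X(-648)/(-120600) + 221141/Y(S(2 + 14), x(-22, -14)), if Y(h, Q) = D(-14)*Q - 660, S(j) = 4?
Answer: -370400807/964800 ≈ -383.91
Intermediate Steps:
Y(h, Q) = -660 - 14*Q (Y(h, Q) = -14*Q - 660 = -660 - 14*Q)
X(w) = 2*w
X(-648)/(-120600) + 221141/Y(S(2 + 14), x(-22, -14)) = (2*(-648))/(-120600) + 221141/(-660 - 14*(-6)) = -1296*(-1/120600) + 221141/(-660 + 84) = 18/1675 + 221141/(-576) = 18/1675 + 221141*(-1/576) = 18/1675 - 221141/576 = -370400807/964800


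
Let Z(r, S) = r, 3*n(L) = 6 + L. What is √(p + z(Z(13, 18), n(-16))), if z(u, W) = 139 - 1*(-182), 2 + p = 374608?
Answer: √374927 ≈ 612.31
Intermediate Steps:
n(L) = 2 + L/3 (n(L) = (6 + L)/3 = 2 + L/3)
p = 374606 (p = -2 + 374608 = 374606)
z(u, W) = 321 (z(u, W) = 139 + 182 = 321)
√(p + z(Z(13, 18), n(-16))) = √(374606 + 321) = √374927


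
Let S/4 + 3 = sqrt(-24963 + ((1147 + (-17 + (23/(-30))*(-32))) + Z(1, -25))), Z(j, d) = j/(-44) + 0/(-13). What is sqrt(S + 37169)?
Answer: sqrt(1011599325 + 330*I*sqrt(2592744495))/165 ≈ 192.77 + 1.6009*I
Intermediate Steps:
Z(j, d) = -j/44 (Z(j, d) = j*(-1/44) + 0*(-1/13) = -j/44 + 0 = -j/44)
S = -12 + 2*I*sqrt(2592744495)/165 (S = -12 + 4*sqrt(-24963 + ((1147 + (-17 + (23/(-30))*(-32))) - 1/44*1)) = -12 + 4*sqrt(-24963 + ((1147 + (-17 + (23*(-1/30))*(-32))) - 1/44)) = -12 + 4*sqrt(-24963 + ((1147 + (-17 - 23/30*(-32))) - 1/44)) = -12 + 4*sqrt(-24963 + ((1147 + (-17 + 368/15)) - 1/44)) = -12 + 4*sqrt(-24963 + ((1147 + 113/15) - 1/44)) = -12 + 4*sqrt(-24963 + (17318/15 - 1/44)) = -12 + 4*sqrt(-24963 + 761977/660) = -12 + 4*sqrt(-15713603/660) = -12 + 4*(I*sqrt(2592744495)/330) = -12 + 2*I*sqrt(2592744495)/165 ≈ -12.0 + 617.2*I)
sqrt(S + 37169) = sqrt((-12 + 2*I*sqrt(2592744495)/165) + 37169) = sqrt(37157 + 2*I*sqrt(2592744495)/165)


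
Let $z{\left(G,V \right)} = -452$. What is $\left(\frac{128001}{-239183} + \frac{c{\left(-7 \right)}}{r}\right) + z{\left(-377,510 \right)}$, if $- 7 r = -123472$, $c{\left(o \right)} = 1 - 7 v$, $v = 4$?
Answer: $- \frac{13364496071011}{29532403376} \approx -452.54$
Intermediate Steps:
$c{\left(o \right)} = -27$ ($c{\left(o \right)} = 1 - 28 = -27$)
$r = \frac{123472}{7}$ ($r = \left(- \frac{1}{7}\right) \left(-123472\right) = \frac{123472}{7} \approx 17639.0$)
$\left(\frac{128001}{-239183} + \frac{c{\left(-7 \right)}}{r}\right) + z{\left(-377,510 \right)} = \left(\frac{128001}{-239183} - \frac{27}{\frac{123472}{7}}\right) - 452 = \left(128001 \left(- \frac{1}{239183}\right) - \frac{189}{123472}\right) - 452 = \left(- \frac{128001}{239183} - \frac{189}{123472}\right) - 452 = - \frac{15849745059}{29532403376} - 452 = - \frac{13364496071011}{29532403376}$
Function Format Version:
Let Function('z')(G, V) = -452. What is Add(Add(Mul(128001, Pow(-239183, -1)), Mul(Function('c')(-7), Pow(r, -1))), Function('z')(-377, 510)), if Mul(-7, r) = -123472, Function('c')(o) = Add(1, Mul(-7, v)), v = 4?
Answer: Rational(-13364496071011, 29532403376) ≈ -452.54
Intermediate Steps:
Function('c')(o) = -27 (Function('c')(o) = Add(1, Mul(-7, 4)) = Add(1, -28) = -27)
r = Rational(123472, 7) (r = Mul(Rational(-1, 7), -123472) = Rational(123472, 7) ≈ 17639.)
Add(Add(Mul(128001, Pow(-239183, -1)), Mul(Function('c')(-7), Pow(r, -1))), Function('z')(-377, 510)) = Add(Add(Mul(128001, Pow(-239183, -1)), Mul(-27, Pow(Rational(123472, 7), -1))), -452) = Add(Add(Mul(128001, Rational(-1, 239183)), Mul(-27, Rational(7, 123472))), -452) = Add(Add(Rational(-128001, 239183), Rational(-189, 123472)), -452) = Add(Rational(-15849745059, 29532403376), -452) = Rational(-13364496071011, 29532403376)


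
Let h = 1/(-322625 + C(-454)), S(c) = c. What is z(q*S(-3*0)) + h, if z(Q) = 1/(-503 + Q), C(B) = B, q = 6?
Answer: -323582/162508737 ≈ -0.0019912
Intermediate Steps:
h = -1/323079 (h = 1/(-322625 - 454) = 1/(-323079) = -1/323079 ≈ -3.0952e-6)
z(q*S(-3*0)) + h = 1/(-503 + 6*(-3*0)) - 1/323079 = 1/(-503 + 6*0) - 1/323079 = 1/(-503 + 0) - 1/323079 = 1/(-503) - 1/323079 = -1/503 - 1/323079 = -323582/162508737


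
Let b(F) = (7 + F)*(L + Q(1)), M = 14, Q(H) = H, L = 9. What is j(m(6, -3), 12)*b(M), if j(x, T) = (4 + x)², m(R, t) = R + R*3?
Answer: 164640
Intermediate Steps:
m(R, t) = 4*R (m(R, t) = R + 3*R = 4*R)
b(F) = 70 + 10*F (b(F) = (7 + F)*(9 + 1) = (7 + F)*10 = 70 + 10*F)
j(m(6, -3), 12)*b(M) = (4 + 4*6)²*(70 + 10*14) = (4 + 24)²*(70 + 140) = 28²*210 = 784*210 = 164640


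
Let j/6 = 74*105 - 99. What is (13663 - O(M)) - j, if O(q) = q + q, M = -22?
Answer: -32319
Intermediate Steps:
O(q) = 2*q
j = 46026 (j = 6*(74*105 - 99) = 6*(7770 - 99) = 6*7671 = 46026)
(13663 - O(M)) - j = (13663 - 2*(-22)) - 1*46026 = (13663 - 1*(-44)) - 46026 = (13663 + 44) - 46026 = 13707 - 46026 = -32319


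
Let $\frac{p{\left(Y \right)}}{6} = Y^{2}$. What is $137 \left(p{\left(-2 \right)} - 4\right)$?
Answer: $2740$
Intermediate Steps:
$p{\left(Y \right)} = 6 Y^{2}$
$137 \left(p{\left(-2 \right)} - 4\right) = 137 \left(6 \left(-2\right)^{2} - 4\right) = 137 \left(6 \cdot 4 - 4\right) = 137 \left(24 - 4\right) = 137 \cdot 20 = 2740$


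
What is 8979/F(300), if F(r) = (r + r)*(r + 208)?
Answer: 2993/101600 ≈ 0.029459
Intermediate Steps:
F(r) = 2*r*(208 + r) (F(r) = (2*r)*(208 + r) = 2*r*(208 + r))
8979/F(300) = 8979/((2*300*(208 + 300))) = 8979/((2*300*508)) = 8979/304800 = 8979*(1/304800) = 2993/101600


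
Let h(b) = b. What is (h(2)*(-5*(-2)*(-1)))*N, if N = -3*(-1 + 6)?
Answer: 300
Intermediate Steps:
N = -15 (N = -3*5 = -15)
(h(2)*(-5*(-2)*(-1)))*N = (2*(-5*(-2)*(-1)))*(-15) = (2*(10*(-1)))*(-15) = (2*(-10))*(-15) = -20*(-15) = 300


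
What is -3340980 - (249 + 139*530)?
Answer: -3414899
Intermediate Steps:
-3340980 - (249 + 139*530) = -3340980 - (249 + 73670) = -3340980 - 1*73919 = -3340980 - 73919 = -3414899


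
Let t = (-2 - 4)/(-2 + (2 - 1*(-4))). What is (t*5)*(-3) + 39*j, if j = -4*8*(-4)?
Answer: 10029/2 ≈ 5014.5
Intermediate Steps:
t = -3/2 (t = -6/(-2 + (2 + 4)) = -6/(-2 + 6) = -6/4 = -6*¼ = -3/2 ≈ -1.5000)
j = 128 (j = -32*(-4) = 128)
(t*5)*(-3) + 39*j = -3/2*5*(-3) + 39*128 = -15/2*(-3) + 4992 = 45/2 + 4992 = 10029/2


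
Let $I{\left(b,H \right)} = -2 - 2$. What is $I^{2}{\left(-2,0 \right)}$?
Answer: $16$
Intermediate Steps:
$I{\left(b,H \right)} = -4$ ($I{\left(b,H \right)} = -2 - 2 = -4$)
$I^{2}{\left(-2,0 \right)} = \left(-4\right)^{2} = 16$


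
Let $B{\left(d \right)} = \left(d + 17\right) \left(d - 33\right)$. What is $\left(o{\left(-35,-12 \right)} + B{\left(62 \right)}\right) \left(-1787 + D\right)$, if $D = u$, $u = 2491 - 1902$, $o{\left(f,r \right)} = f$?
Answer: $-2702688$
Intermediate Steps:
$u = 589$ ($u = 2491 - 1902 = 589$)
$D = 589$
$B{\left(d \right)} = \left(-33 + d\right) \left(17 + d\right)$ ($B{\left(d \right)} = \left(17 + d\right) \left(-33 + d\right) = \left(-33 + d\right) \left(17 + d\right)$)
$\left(o{\left(-35,-12 \right)} + B{\left(62 \right)}\right) \left(-1787 + D\right) = \left(-35 - \left(1553 - 3844\right)\right) \left(-1787 + 589\right) = \left(-35 - -2291\right) \left(-1198\right) = \left(-35 + 2291\right) \left(-1198\right) = 2256 \left(-1198\right) = -2702688$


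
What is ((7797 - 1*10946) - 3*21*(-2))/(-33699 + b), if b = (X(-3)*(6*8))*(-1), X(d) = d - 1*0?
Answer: 3023/33555 ≈ 0.090091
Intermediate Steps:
X(d) = d (X(d) = d + 0 = d)
b = 144 (b = -18*8*(-1) = -3*48*(-1) = -144*(-1) = 144)
((7797 - 1*10946) - 3*21*(-2))/(-33699 + b) = ((7797 - 1*10946) - 3*21*(-2))/(-33699 + 144) = ((7797 - 10946) - 63*(-2))/(-33555) = (-3149 + 126)*(-1/33555) = -3023*(-1/33555) = 3023/33555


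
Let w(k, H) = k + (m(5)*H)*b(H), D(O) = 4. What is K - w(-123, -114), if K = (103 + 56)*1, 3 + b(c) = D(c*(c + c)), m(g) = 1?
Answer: 396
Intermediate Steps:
b(c) = 1 (b(c) = -3 + 4 = 1)
w(k, H) = H + k (w(k, H) = k + (1*H)*1 = k + H*1 = k + H = H + k)
K = 159 (K = 159*1 = 159)
K - w(-123, -114) = 159 - (-114 - 123) = 159 - 1*(-237) = 159 + 237 = 396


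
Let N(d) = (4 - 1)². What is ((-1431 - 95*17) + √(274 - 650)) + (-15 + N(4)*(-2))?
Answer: -3079 + 2*I*√94 ≈ -3079.0 + 19.391*I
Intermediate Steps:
N(d) = 9 (N(d) = 3² = 9)
((-1431 - 95*17) + √(274 - 650)) + (-15 + N(4)*(-2)) = ((-1431 - 95*17) + √(274 - 650)) + (-15 + 9*(-2)) = ((-1431 - 1615) + √(-376)) + (-15 - 18) = (-3046 + 2*I*√94) - 33 = -3079 + 2*I*√94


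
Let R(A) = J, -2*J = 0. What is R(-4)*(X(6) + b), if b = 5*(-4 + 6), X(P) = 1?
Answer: 0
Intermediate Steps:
J = 0 (J = -1/2*0 = 0)
R(A) = 0
b = 10 (b = 5*2 = 10)
R(-4)*(X(6) + b) = 0*(1 + 10) = 0*11 = 0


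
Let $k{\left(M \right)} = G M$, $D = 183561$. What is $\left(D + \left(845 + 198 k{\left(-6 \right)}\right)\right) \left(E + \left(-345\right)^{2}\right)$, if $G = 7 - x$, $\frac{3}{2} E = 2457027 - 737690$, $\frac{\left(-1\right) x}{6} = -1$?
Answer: $\frac{695449540282}{3} \approx 2.3182 \cdot 10^{11}$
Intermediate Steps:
$x = 6$ ($x = \left(-6\right) \left(-1\right) = 6$)
$E = \frac{3438674}{3}$ ($E = \frac{2 \left(2457027 - 737690\right)}{3} = \frac{2}{3} \cdot 1719337 = \frac{3438674}{3} \approx 1.1462 \cdot 10^{6}$)
$G = 1$ ($G = 7 - 6 = 1$)
$k{\left(M \right)} = M$ ($k{\left(M \right)} = 1 M = M$)
$\left(D + \left(845 + 198 k{\left(-6 \right)}\right)\right) \left(E + \left(-345\right)^{2}\right) = \left(183561 + \left(845 + 198 \left(-6\right)\right)\right) \left(\frac{3438674}{3} + \left(-345\right)^{2}\right) = \left(183561 + \left(845 - 1188\right)\right) \left(\frac{3438674}{3} + 119025\right) = \left(183561 - 343\right) \frac{3795749}{3} = 183218 \cdot \frac{3795749}{3} = \frac{695449540282}{3}$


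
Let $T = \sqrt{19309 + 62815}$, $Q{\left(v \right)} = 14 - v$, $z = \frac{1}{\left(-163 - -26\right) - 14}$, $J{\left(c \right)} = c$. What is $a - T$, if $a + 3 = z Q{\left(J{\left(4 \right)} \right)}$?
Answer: $- \frac{463}{151} - 14 \sqrt{419} \approx -289.64$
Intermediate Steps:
$z = - \frac{1}{151}$ ($z = \frac{1}{\left(-163 + 26\right) - 14} = \frac{1}{-137 - 14} = \frac{1}{-151} = - \frac{1}{151} \approx -0.0066225$)
$T = 14 \sqrt{419}$ ($T = \sqrt{82124} = 14 \sqrt{419} \approx 286.57$)
$a = - \frac{463}{151}$ ($a = -3 - \frac{14 - 4}{151} = -3 - \frac{10}{151} = - \frac{463}{151} \approx -3.0662$)
$a - T = - \frac{463}{151} - 14 \sqrt{419}$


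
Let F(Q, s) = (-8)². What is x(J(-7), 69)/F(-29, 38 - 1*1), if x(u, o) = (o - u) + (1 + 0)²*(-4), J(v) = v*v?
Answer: ¼ ≈ 0.25000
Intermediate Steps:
F(Q, s) = 64
J(v) = v²
x(u, o) = -4 + o - u (x(u, o) = (o - u) + 1²*(-4) = (o - u) + 1*(-4) = (o - u) - 4 = -4 + o - u)
x(J(-7), 69)/F(-29, 38 - 1*1) = (-4 + 69 - 1*(-7)²)/64 = (-4 + 69 - 1*49)*(1/64) = (-4 + 69 - 49)*(1/64) = 16*(1/64) = ¼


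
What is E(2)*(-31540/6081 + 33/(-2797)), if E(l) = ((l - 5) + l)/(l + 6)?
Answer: 88418053/136068456 ≈ 0.64981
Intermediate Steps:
E(l) = (-5 + 2*l)/(6 + l) (E(l) = ((-5 + l) + l)/(6 + l) = (-5 + 2*l)/(6 + l))
E(2)*(-31540/6081 + 33/(-2797)) = ((-5 + 2*2)/(6 + 2))*(-31540/6081 + 33/(-2797)) = ((-5 + 4)/8)*(-31540*1/6081 + 33*(-1/2797)) = ((1/8)*(-1))*(-31540/6081 - 33/2797) = -1/8*(-88418053/17008557) = 88418053/136068456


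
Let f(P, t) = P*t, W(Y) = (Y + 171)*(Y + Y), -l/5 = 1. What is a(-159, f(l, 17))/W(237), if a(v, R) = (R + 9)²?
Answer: 361/12087 ≈ 0.029867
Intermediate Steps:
l = -5 (l = -5*1 = -5)
W(Y) = 2*Y*(171 + Y) (W(Y) = (171 + Y)*(2*Y) = 2*Y*(171 + Y))
a(v, R) = (9 + R)²
a(-159, f(l, 17))/W(237) = (9 - 5*17)²/((2*237*(171 + 237))) = (9 - 85)²/((2*237*408)) = (-76)²/193392 = 5776*(1/193392) = 361/12087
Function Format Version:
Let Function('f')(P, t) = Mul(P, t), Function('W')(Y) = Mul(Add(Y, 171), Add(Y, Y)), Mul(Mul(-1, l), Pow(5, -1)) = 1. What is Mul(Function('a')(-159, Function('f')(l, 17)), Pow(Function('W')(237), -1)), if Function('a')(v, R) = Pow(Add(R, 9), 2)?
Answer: Rational(361, 12087) ≈ 0.029867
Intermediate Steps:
l = -5 (l = Mul(-5, 1) = -5)
Function('W')(Y) = Mul(2, Y, Add(171, Y)) (Function('W')(Y) = Mul(Add(171, Y), Mul(2, Y)) = Mul(2, Y, Add(171, Y)))
Function('a')(v, R) = Pow(Add(9, R), 2)
Mul(Function('a')(-159, Function('f')(l, 17)), Pow(Function('W')(237), -1)) = Mul(Pow(Add(9, Mul(-5, 17)), 2), Pow(Mul(2, 237, Add(171, 237)), -1)) = Mul(Pow(Add(9, -85), 2), Pow(Mul(2, 237, 408), -1)) = Mul(Pow(-76, 2), Pow(193392, -1)) = Mul(5776, Rational(1, 193392)) = Rational(361, 12087)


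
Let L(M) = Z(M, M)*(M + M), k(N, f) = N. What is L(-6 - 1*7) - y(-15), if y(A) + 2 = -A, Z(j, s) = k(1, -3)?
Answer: -39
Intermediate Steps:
Z(j, s) = 1
y(A) = -2 - A
L(M) = 2*M (L(M) = 1*(M + M) = 1*(2*M) = 2*M)
L(-6 - 1*7) - y(-15) = 2*(-6 - 1*7) - (-2 - 1*(-15)) = 2*(-6 - 7) - (-2 + 15) = 2*(-13) - 1*13 = -26 - 13 = -39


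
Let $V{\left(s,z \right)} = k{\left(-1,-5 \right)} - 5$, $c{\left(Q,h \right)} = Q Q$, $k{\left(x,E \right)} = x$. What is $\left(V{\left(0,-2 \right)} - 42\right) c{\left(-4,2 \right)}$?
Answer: $-768$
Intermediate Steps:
$c{\left(Q,h \right)} = Q^{2}$
$V{\left(s,z \right)} = -6$ ($V{\left(s,z \right)} = -1 - 5 = -6$)
$\left(V{\left(0,-2 \right)} - 42\right) c{\left(-4,2 \right)} = \left(-6 - 42\right) \left(-4\right)^{2} = \left(-6 - 42\right) 16 = \left(-48\right) 16 = -768$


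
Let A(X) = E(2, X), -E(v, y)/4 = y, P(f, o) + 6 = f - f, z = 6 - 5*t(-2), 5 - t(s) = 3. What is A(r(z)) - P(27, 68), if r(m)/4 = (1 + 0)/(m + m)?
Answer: 8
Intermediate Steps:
t(s) = 2 (t(s) = 5 - 1*3 = 5 - 3 = 2)
z = -4 (z = 6 - 5*2 = 6 - 10 = -4)
P(f, o) = -6 (P(f, o) = -6 + (f - f) = -6 + 0 = -6)
E(v, y) = -4*y
r(m) = 2/m (r(m) = 4*((1 + 0)/(m + m)) = 4*(1/(2*m)) = 2/m)
A(X) = -4*X
A(r(z)) - P(27, 68) = -8/(-4) - 1*(-6) = -8*(-1)/4 + 6 = -4*(-1/2) + 6 = 2 + 6 = 8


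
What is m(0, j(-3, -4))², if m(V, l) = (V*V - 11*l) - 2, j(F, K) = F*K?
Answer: 17956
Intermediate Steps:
m(V, l) = -2 + V² - 11*l (m(V, l) = (V² - 11*l) - 2 = -2 + V² - 11*l)
m(0, j(-3, -4))² = (-2 + 0² - (-33)*(-4))² = (-2 + 0 - 11*12)² = (-2 + 0 - 132)² = (-134)² = 17956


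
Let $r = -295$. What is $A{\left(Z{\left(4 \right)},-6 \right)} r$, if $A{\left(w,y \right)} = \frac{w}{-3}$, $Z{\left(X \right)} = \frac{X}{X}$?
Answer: $\frac{295}{3} \approx 98.333$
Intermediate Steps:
$Z{\left(X \right)} = 1$
$A{\left(w,y \right)} = - \frac{w}{3}$ ($A{\left(w,y \right)} = w \left(- \frac{1}{3}\right) = - \frac{w}{3}$)
$A{\left(Z{\left(4 \right)},-6 \right)} r = \left(- \frac{1}{3}\right) 1 \left(-295\right) = \left(- \frac{1}{3}\right) \left(-295\right) = \frac{295}{3}$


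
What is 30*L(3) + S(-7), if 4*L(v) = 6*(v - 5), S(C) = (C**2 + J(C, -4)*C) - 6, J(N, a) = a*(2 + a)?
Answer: -103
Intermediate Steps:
S(C) = -6 + C**2 + 8*C (S(C) = (C**2 + (-4*(2 - 4))*C) - 6 = (C**2 + (-4*(-2))*C) - 6 = (C**2 + 8*C) - 6 = -6 + C**2 + 8*C)
L(v) = -15/2 + 3*v/2 (L(v) = (6*(v - 5))/4 = (6*(-5 + v))/4 = (-30 + 6*v)/4 = -15/2 + 3*v/2)
30*L(3) + S(-7) = 30*(-15/2 + (3/2)*3) + (-6 + (-7)**2 + 8*(-7)) = 30*(-15/2 + 9/2) + (-6 + 49 - 56) = 30*(-3) - 13 = -90 - 13 = -103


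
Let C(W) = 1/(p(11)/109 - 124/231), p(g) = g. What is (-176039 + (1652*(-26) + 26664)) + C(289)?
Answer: -2110814004/10975 ≈ -1.9233e+5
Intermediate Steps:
C(W) = -25179/10975 (C(W) = 1/(11/109 - 124/231) = 1/(-10975/25179) = -25179/10975)
(-176039 + (1652*(-26) + 26664)) + C(289) = (-176039 + (1652*(-26) + 26664)) - 25179/10975 = (-176039 + (-42952 + 26664)) - 25179/10975 = (-176039 - 16288) - 25179/10975 = -192327 - 25179/10975 = -2110814004/10975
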